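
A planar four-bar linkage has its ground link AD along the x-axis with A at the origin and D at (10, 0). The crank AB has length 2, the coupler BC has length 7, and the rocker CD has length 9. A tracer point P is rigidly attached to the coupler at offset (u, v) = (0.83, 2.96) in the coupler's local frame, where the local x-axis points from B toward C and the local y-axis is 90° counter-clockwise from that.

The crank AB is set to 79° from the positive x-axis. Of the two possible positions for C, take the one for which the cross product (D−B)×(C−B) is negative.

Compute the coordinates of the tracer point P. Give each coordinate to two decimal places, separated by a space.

3.46 2.00

A=(0,0), D=(10.00,0)
B = A + 2.00·(cos79°, sin79°) = (0.3816, 1.9633)
|BD| = 9.8167
circle(B,7.00) ∩ circle(D,9.00): a=3.2785, h=6.1848
  candidates: C₊=(4.8308,7.3674) cross=60.714; C₋=(2.3570,-4.7523) cross=-60.714
  mode - wants cross < 0 → take C=(2.3570,-4.7523) (cross=-60.714)
ex = (C−B)/|BC| = (0.2822,-0.9594); ey = (0.9594,0.2822)
P = B + 0.83·ex + 2.96·ey = (3.4555,2.0023)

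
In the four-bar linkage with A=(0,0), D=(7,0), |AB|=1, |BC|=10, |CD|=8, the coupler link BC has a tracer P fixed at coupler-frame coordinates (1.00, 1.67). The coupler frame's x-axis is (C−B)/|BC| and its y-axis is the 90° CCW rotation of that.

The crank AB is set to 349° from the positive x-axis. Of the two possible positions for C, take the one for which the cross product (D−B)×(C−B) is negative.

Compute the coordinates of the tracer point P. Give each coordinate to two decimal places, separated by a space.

A=(0,0), D=(7.00,0)
B = A + 1.00·(cos349°, sin349°) = (0.9816, -0.1908)
|BD| = 6.0214
circle(B,10.00) ∩ circle(D,8.00): a=6.0000, h=8.0000
  candidates: C₊=(6.7251,7.9953) cross=48.171; C₋=(7.2322,-7.9966) cross=-48.171
  mode - wants cross < 0 → take C=(7.2322,-7.9966) (cross=-48.171)
ex = (C−B)/|BC| = (0.6251,-0.7806); ey = (0.7806,0.6251)
P = B + 1.00·ex + 1.67·ey = (2.9103,0.0724)

2.91 0.07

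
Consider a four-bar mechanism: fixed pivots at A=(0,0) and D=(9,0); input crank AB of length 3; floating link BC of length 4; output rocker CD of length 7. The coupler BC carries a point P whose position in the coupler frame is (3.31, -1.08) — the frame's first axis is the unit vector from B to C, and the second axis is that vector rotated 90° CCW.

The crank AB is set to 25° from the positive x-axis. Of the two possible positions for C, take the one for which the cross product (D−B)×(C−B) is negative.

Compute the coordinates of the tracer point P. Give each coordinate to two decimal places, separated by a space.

1.50 -1.99

A=(0,0), D=(9.00,0)
B = A + 3.00·(cos25°, sin25°) = (2.7189, 1.2679)
|BD| = 6.4078
circle(B,4.00) ∩ circle(D,7.00): a=0.6289, h=3.9503
  candidates: C₊=(4.1170,5.0156) cross=25.312; C₋=(2.5538,-2.7287) cross=-25.312
  mode - wants cross < 0 → take C=(2.5538,-2.7287) (cross=-25.312)
ex = (C−B)/|BC| = (-0.0413,-0.9991); ey = (0.9991,-0.0413)
P = B + 3.31·ex + -1.08·ey = (1.5032,-1.9947)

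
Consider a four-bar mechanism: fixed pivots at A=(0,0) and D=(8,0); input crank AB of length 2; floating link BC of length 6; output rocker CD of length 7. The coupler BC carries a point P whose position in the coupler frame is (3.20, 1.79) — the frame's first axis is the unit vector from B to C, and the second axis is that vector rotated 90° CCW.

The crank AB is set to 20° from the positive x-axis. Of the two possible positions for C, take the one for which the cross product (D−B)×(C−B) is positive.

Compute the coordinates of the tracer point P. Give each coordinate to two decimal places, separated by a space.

A=(0,0), D=(8.00,0)
B = A + 2.00·(cos20°, sin20°) = (1.8794, 0.6840)
|BD| = 6.1587
circle(B,6.00) ∩ circle(D,7.00): a=2.0239, h=5.6483
  candidates: C₊=(4.5182,6.0726) cross=34.786; C₋=(3.2635,-5.1541) cross=-34.786
  mode + wants cross > 0 → take C=(4.5182,6.0726) (cross=34.786)
ex = (C−B)/|BC| = (0.4398,0.8981); ey = (-0.8981,0.4398)
P = B + 3.20·ex + 1.79·ey = (1.6791,4.3452)

1.68 4.35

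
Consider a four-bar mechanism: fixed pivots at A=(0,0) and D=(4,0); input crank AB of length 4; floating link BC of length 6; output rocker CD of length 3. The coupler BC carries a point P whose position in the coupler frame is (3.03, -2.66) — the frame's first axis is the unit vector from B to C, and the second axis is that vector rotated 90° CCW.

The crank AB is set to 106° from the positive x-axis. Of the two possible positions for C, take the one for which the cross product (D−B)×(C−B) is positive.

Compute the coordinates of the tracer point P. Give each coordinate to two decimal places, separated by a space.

A=(0,0), D=(4.00,0)
B = A + 4.00·(cos106°, sin106°) = (-1.1025, 3.8450)
|BD| = 6.3891
circle(B,6.00) ∩ circle(D,3.00): a=5.3075, h=2.7983
  candidates: C₊=(4.8203,2.8857) cross=17.878; C₋=(1.4522,-1.5839) cross=-17.878
  mode + wants cross > 0 → take C=(4.8203,2.8857) (cross=17.878)
ex = (C−B)/|BC| = (0.9871,-0.1599); ey = (0.1599,0.9871)
P = B + 3.03·ex + -2.66·ey = (1.4632,0.7348)

1.46 0.73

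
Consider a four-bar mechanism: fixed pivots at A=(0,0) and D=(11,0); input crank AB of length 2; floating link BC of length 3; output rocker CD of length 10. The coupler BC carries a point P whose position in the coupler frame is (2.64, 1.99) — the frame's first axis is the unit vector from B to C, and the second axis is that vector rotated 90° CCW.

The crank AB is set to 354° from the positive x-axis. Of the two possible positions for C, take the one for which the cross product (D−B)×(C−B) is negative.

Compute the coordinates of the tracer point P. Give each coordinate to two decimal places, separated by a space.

3.54 -3.13

A=(0,0), D=(11.00,0)
B = A + 2.00·(cos354°, sin354°) = (1.9890, -0.2091)
|BD| = 9.0134
circle(B,3.00) ∩ circle(D,10.00): a=-0.5414, h=2.9508
  candidates: C₊=(1.3794,2.7283) cross=26.596; C₋=(1.5163,-3.1716) cross=-26.596
  mode - wants cross < 0 → take C=(1.5163,-3.1716) (cross=-26.596)
ex = (C−B)/|BC| = (-0.1576,-0.9875); ey = (0.9875,-0.1576)
P = B + 2.64·ex + 1.99·ey = (3.5381,-3.1297)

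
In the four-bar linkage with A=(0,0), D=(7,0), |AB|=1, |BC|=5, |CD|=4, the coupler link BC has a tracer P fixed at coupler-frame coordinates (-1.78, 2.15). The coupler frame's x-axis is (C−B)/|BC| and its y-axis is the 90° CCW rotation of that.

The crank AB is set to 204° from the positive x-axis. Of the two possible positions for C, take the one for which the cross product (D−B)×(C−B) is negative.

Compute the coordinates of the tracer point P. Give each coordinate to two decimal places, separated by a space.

A=(0,0), D=(7.00,0)
B = A + 1.00·(cos204°, sin204°) = (-0.9135, -0.4067)
|BD| = 7.9240
circle(B,5.00) ∩ circle(D,4.00): a=4.5299, h=2.1166
  candidates: C₊=(3.5017,1.9396) cross=16.772; C₋=(3.7190,-2.2880) cross=-16.772
  mode - wants cross < 0 → take C=(3.7190,-2.2880) (cross=-16.772)
ex = (C−B)/|BC| = (0.9265,-0.3763); ey = (0.3763,0.9265)
P = B + -1.78·ex + 2.15·ey = (-1.7538,2.2550)

-1.75 2.26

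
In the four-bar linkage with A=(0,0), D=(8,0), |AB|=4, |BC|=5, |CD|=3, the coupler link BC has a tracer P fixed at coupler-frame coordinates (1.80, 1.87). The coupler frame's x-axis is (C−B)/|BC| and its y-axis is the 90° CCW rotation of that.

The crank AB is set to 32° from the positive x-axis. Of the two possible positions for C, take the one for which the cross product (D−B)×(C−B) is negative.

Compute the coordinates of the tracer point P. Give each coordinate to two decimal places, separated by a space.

5.92 1.52

A=(0,0), D=(8.00,0)
B = A + 4.00·(cos32°, sin32°) = (3.3922, 2.1197)
|BD| = 5.0720
circle(B,5.00) ∩ circle(D,3.00): a=4.1133, h=2.8427
  candidates: C₊=(8.3171,2.9832) cross=14.418; C₋=(5.9410,-2.1819) cross=-14.418
  mode - wants cross < 0 → take C=(5.9410,-2.1819) (cross=-14.418)
ex = (C−B)/|BC| = (0.5098,-0.8603); ey = (0.8603,0.5098)
P = B + 1.80·ex + 1.87·ey = (5.9186,1.5244)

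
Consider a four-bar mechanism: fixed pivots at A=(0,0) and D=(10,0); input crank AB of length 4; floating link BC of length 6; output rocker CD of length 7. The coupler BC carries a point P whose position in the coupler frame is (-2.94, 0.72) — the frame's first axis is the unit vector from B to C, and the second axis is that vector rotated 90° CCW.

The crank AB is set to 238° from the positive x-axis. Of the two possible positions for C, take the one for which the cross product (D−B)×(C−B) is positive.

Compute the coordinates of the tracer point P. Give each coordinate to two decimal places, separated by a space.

A=(0,0), D=(10.00,0)
B = A + 4.00·(cos238°, sin238°) = (-2.1197, -3.3922)
|BD| = 12.5854
circle(B,6.00) ∩ circle(D,7.00): a=5.7763, h=1.6232
  candidates: C₊=(3.0053,-0.2721) cross=20.429; C₋=(3.8803,-3.3985) cross=-20.429
  mode + wants cross > 0 → take C=(3.0053,-0.2721) (cross=20.429)
ex = (C−B)/|BC| = (0.8542,0.5200); ey = (-0.5200,0.8542)
P = B + -2.94·ex + 0.72·ey = (-5.0053,-4.3060)

-5.01 -4.31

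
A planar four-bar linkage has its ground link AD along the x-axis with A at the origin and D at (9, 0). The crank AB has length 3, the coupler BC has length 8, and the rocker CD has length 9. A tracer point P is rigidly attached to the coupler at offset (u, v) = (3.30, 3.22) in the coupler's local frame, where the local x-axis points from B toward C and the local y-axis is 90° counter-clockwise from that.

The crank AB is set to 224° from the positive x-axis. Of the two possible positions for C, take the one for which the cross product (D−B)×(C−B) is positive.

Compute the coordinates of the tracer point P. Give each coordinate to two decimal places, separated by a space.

A=(0,0), D=(9.00,0)
B = A + 3.00·(cos224°, sin224°) = (-2.1580, -2.0840)
|BD| = 11.3510
circle(B,8.00) ∩ circle(D,9.00): a=4.9266, h=6.3030
  candidates: C₊=(1.5277,5.0164) cross=71.545; C₋=(3.8421,-7.3754) cross=-71.545
  mode + wants cross > 0 → take C=(1.5277,5.0164) (cross=71.545)
ex = (C−B)/|BC| = (0.4607,0.8875); ey = (-0.8875,0.4607)
P = B + 3.30·ex + 3.22·ey = (-3.4956,2.3284)

-3.50 2.33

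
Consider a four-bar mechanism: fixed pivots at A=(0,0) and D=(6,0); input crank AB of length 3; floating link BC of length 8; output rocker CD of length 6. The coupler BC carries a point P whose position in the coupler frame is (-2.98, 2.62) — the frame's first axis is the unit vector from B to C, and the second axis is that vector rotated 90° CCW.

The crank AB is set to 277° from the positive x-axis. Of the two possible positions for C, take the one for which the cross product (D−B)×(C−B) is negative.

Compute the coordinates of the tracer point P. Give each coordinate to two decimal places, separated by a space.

A=(0,0), D=(6.00,0)
B = A + 3.00·(cos277°, sin277°) = (0.3656, -2.9776)
|BD| = 6.3728
circle(B,8.00) ∩ circle(D,6.00): a=5.3832, h=5.9178
  candidates: C₊=(2.3600,4.7698) cross=37.713; C₋=(7.8901,-5.6945) cross=-37.713
  mode - wants cross < 0 → take C=(7.8901,-5.6945) (cross=-37.713)
ex = (C−B)/|BC| = (0.9406,-0.3396); ey = (0.3396,0.9406)
P = B + -2.98·ex + 2.62·ey = (-1.5475,0.4987)

-1.55 0.50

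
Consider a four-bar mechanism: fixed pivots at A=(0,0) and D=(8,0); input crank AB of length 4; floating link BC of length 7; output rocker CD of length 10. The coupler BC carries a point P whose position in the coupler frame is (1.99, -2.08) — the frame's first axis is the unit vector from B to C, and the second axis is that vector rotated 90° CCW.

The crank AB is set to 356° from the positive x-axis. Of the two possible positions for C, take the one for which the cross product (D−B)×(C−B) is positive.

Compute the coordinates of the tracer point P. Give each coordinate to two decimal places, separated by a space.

A=(0,0), D=(8.00,0)
B = A + 4.00·(cos356°, sin356°) = (3.9903, -0.2790)
|BD| = 4.0194
circle(B,7.00) ∩ circle(D,10.00): a=-4.3344, h=5.4966
  candidates: C₊=(-0.7153,4.9034) cross=22.093; C₋=(0.0478,-6.0633) cross=-22.093
  mode + wants cross > 0 → take C=(-0.7153,4.9034) (cross=22.093)
ex = (C−B)/|BC| = (-0.6722,0.7403); ey = (-0.7403,-0.6722)
P = B + 1.99·ex + -2.08·ey = (4.1925,2.5925)

4.19 2.59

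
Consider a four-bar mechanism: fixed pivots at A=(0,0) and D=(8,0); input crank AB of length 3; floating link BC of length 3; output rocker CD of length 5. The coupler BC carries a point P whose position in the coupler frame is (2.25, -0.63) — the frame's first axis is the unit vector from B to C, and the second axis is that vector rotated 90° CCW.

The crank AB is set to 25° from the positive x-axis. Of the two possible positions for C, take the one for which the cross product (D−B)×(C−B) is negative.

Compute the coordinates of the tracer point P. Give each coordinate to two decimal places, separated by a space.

A=(0,0), D=(8.00,0)
B = A + 3.00·(cos25°, sin25°) = (2.7189, 1.2679)
|BD| = 5.4311
circle(B,3.00) ∩ circle(D,5.00): a=1.2426, h=2.7306
  candidates: C₊=(4.5646,3.6329) cross=14.830; C₋=(3.2897,-1.6773) cross=-14.830
  mode - wants cross < 0 → take C=(3.2897,-1.6773) (cross=-14.830)
ex = (C−B)/|BC| = (0.1903,-0.9817); ey = (0.9817,0.1903)
P = B + 2.25·ex + -0.63·ey = (2.5285,-1.0609)

2.53 -1.06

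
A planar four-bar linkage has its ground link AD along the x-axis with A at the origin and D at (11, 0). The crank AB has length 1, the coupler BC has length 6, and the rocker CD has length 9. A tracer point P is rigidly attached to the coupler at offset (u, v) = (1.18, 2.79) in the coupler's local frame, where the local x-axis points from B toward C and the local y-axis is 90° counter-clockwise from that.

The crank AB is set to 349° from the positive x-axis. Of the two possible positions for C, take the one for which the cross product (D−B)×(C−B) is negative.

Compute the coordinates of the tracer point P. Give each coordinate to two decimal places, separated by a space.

A=(0,0), D=(11.00,0)
B = A + 1.00·(cos349°, sin349°) = (0.9816, -0.1908)
|BD| = 10.0202
circle(B,6.00) ∩ circle(D,9.00): a=2.7646, h=5.3251
  candidates: C₊=(3.6444,5.1860) cross=53.359; C₋=(3.8472,-5.4623) cross=-53.359
  mode - wants cross < 0 → take C=(3.8472,-5.4623) (cross=-53.359)
ex = (C−B)/|BC| = (0.4776,-0.8786); ey = (0.8786,0.4776)
P = B + 1.18·ex + 2.79·ey = (3.9964,0.1049)

4.00 0.10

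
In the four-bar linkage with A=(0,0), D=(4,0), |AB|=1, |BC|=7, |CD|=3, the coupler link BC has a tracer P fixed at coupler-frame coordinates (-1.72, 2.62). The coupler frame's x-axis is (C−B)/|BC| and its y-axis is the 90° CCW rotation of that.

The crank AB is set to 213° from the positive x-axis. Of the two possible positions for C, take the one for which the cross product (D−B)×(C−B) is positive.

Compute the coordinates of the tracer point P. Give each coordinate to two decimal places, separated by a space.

-3.57 1.00

A=(0,0), D=(4.00,0)
B = A + 1.00·(cos213°, sin213°) = (-0.8387, -0.5446)
|BD| = 4.8692
circle(B,7.00) ∩ circle(D,3.00): a=6.5420, h=2.4903
  candidates: C₊=(5.3838,2.6618) cross=12.126; C₋=(5.9409,-2.2876) cross=-12.126
  mode + wants cross > 0 → take C=(5.3838,2.6618) (cross=12.126)
ex = (C−B)/|BC| = (0.8889,0.4581); ey = (-0.4581,0.8889)
P = B + -1.72·ex + 2.62·ey = (-3.5677,0.9965)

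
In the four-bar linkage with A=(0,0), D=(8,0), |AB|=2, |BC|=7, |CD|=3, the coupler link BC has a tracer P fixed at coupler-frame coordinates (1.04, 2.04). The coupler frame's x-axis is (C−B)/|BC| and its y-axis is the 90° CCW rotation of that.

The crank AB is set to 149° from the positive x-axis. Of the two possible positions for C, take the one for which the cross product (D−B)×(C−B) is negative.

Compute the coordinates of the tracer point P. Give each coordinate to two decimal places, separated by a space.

A=(0,0), D=(8.00,0)
B = A + 2.00·(cos149°, sin149°) = (-1.7143, 1.0301)
|BD| = 9.7688
circle(B,7.00) ∩ circle(D,3.00): a=6.9317, h=0.9752
  candidates: C₊=(5.2816,1.2690) cross=9.527; C₋=(5.0759,-0.6706) cross=-9.527
  mode - wants cross < 0 → take C=(5.0759,-0.6706) (cross=-9.527)
ex = (C−B)/|BC| = (0.9700,-0.2430); ey = (0.2430,0.9700)
P = B + 1.04·ex + 2.04·ey = (-0.2099,2.7563)

-0.21 2.76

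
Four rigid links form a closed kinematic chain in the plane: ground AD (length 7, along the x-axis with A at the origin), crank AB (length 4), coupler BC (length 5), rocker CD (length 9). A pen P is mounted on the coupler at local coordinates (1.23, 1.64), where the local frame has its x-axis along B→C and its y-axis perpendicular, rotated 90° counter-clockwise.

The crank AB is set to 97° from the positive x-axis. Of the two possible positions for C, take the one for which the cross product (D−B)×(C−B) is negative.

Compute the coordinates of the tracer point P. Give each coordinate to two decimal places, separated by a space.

0.72 2.31

A=(0,0), D=(7.00,0)
B = A + 4.00·(cos97°, sin97°) = (-0.4875, 3.9702)
|BD| = 8.4749
circle(B,5.00) ∩ circle(D,9.00): a=0.9336, h=4.9121
  candidates: C₊=(2.6385,7.8726) cross=41.629; C₋=(-1.9638,-0.8069) cross=-41.629
  mode - wants cross < 0 → take C=(-1.9638,-0.8069) (cross=-41.629)
ex = (C−B)/|BC| = (-0.2953,-0.9554); ey = (0.9554,-0.2953)
P = B + 1.23·ex + 1.64·ey = (0.7162,2.3108)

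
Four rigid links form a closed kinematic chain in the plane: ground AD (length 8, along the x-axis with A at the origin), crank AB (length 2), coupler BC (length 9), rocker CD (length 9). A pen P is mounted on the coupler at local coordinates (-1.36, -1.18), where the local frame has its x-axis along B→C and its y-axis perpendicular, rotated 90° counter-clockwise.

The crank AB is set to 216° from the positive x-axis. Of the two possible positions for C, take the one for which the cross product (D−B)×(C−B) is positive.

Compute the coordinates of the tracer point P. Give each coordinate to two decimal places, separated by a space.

A=(0,0), D=(8.00,0)
B = A + 2.00·(cos216°, sin216°) = (-1.6180, -1.1756)
|BD| = 9.6896
circle(B,9.00) ∩ circle(D,9.00): a=4.8448, h=7.5847
  candidates: C₊=(2.2708,6.9409) cross=73.493; C₋=(4.1112,-8.1165) cross=-73.493
  mode + wants cross > 0 → take C=(2.2708,6.9409) (cross=73.493)
ex = (C−B)/|BC| = (0.4321,0.9018); ey = (-0.9018,0.4321)
P = B + -1.36·ex + -1.18·ey = (-1.1415,-2.9119)

-1.14 -2.91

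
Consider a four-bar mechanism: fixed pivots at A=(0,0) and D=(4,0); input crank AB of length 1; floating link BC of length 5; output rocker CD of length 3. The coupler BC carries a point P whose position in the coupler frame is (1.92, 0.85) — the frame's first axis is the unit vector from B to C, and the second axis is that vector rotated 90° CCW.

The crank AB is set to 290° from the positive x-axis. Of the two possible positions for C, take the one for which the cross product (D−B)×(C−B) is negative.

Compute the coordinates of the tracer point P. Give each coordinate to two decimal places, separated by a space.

2.44 -0.88

A=(0,0), D=(4.00,0)
B = A + 1.00·(cos290°, sin290°) = (0.3420, -0.9397)
|BD| = 3.7767
circle(B,5.00) ∩ circle(D,3.00): a=4.0066, h=2.9912
  candidates: C₊=(3.4784,2.9543) cross=11.297; C₋=(4.9669,-2.8399) cross=-11.297
  mode - wants cross < 0 → take C=(4.9669,-2.8399) (cross=-11.297)
ex = (C−B)/|BC| = (0.9250,-0.3800); ey = (0.3800,0.9250)
P = B + 1.92·ex + 0.85·ey = (2.4410,-0.8832)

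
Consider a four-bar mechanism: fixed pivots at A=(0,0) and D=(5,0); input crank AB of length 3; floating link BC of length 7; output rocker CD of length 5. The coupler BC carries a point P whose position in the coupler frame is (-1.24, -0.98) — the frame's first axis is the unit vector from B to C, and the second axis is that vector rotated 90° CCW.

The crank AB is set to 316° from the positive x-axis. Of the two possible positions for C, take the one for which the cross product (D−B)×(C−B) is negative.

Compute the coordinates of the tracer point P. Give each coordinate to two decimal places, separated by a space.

A=(0,0), D=(5.00,0)
B = A + 3.00·(cos316°, sin316°) = (2.1580, -2.0840)
|BD| = 3.5242
circle(B,7.00) ∩ circle(D,5.00): a=5.1671, h=4.7224
  candidates: C₊=(3.5324,4.7798) cross=16.642; C₋=(9.1174,-2.8367) cross=-16.642
  mode - wants cross < 0 → take C=(9.1174,-2.8367) (cross=-16.642)
ex = (C−B)/|BC| = (0.9942,-0.1075); ey = (0.1075,0.9942)
P = B + -1.24·ex + -0.98·ey = (0.8198,-2.9250)

0.82 -2.92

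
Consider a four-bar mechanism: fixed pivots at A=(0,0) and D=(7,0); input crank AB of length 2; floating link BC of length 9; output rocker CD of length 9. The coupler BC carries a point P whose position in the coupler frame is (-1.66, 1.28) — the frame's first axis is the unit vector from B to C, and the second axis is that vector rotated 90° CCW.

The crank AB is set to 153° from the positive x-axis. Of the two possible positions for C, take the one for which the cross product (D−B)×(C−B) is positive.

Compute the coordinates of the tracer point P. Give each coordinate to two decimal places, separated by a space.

-3.79 0.29

A=(0,0), D=(7.00,0)
B = A + 2.00·(cos153°, sin153°) = (-1.7820, 0.9080)
|BD| = 8.8288
circle(B,9.00) ∩ circle(D,9.00): a=4.4144, h=7.8430
  candidates: C₊=(3.4156,8.2554) cross=69.245; C₋=(1.8024,-7.3474) cross=-69.245
  mode + wants cross > 0 → take C=(3.4156,8.2554) (cross=69.245)
ex = (C−B)/|BC| = (0.5775,0.8164); ey = (-0.8164,0.5775)
P = B + -1.66·ex + 1.28·ey = (-3.7857,0.2920)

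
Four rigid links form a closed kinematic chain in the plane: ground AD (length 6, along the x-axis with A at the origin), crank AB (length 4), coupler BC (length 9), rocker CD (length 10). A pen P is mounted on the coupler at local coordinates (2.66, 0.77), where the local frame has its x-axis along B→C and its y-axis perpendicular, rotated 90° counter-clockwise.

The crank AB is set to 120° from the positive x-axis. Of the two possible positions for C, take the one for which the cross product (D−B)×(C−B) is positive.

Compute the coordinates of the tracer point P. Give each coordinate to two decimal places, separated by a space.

-0.68 5.90

A=(0,0), D=(6.00,0)
B = A + 4.00·(cos120°, sin120°) = (-2.0000, 3.4641)
|BD| = 8.7178
circle(B,9.00) ∩ circle(D,10.00): a=3.2692, h=8.3853
  candidates: C₊=(4.3320,9.8599) cross=73.101; C₋=(-2.3320,-5.5298) cross=-73.101
  mode + wants cross > 0 → take C=(4.3320,9.8599) (cross=73.101)
ex = (C−B)/|BC| = (0.7036,0.7106); ey = (-0.7106,0.7036)
P = B + 2.66·ex + 0.77·ey = (-0.6757,5.8962)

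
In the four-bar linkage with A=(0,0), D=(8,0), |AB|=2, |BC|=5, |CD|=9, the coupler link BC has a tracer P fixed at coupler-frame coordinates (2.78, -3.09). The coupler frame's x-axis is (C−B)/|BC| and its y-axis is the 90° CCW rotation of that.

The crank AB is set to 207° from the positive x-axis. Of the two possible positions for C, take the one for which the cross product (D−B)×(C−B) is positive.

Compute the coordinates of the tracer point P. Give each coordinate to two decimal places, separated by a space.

2.05 0.71

A=(0,0), D=(8.00,0)
B = A + 2.00·(cos207°, sin207°) = (-1.7820, -0.9080)
|BD| = 9.8241
circle(B,5.00) ∩ circle(D,9.00): a=2.0619, h=4.5551
  candidates: C₊=(-0.1500,3.8182) cross=44.749; C₋=(0.6920,-5.2530) cross=-44.749
  mode + wants cross > 0 → take C=(-0.1500,3.8182) (cross=44.749)
ex = (C−B)/|BC| = (0.3264,0.9452); ey = (-0.9452,0.3264)
P = B + 2.78·ex + -3.09·ey = (2.0462,0.7111)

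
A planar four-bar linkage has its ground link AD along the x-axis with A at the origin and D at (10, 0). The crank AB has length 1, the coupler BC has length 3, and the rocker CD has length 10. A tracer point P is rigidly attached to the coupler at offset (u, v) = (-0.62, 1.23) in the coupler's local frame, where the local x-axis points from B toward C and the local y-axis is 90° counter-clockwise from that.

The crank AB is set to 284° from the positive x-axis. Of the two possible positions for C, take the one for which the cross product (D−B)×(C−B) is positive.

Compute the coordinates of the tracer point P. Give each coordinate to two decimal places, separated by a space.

-0.98 -1.60

A=(0,0), D=(10.00,0)
B = A + 1.00·(cos284°, sin284°) = (0.2419, -0.9703)
|BD| = 9.8062
circle(B,3.00) ∩ circle(D,10.00): a=0.2632, h=2.9884
  candidates: C₊=(0.2081,2.0295) cross=29.305; C₋=(0.7995,-3.9180) cross=-29.305
  mode + wants cross > 0 → take C=(0.2081,2.0295) (cross=29.305)
ex = (C−B)/|BC| = (-0.0113,0.9999); ey = (-0.9999,-0.0113)
P = B + -0.62·ex + 1.23·ey = (-0.9810,-1.6041)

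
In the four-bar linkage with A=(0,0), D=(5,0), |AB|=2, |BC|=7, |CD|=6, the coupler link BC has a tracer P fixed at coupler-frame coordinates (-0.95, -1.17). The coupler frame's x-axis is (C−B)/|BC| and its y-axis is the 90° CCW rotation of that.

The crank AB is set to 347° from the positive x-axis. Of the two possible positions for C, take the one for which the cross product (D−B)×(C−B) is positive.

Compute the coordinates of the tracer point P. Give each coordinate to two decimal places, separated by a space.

A=(0,0), D=(5.00,0)
B = A + 2.00·(cos347°, sin347°) = (1.9487, -0.4499)
|BD| = 3.0843
circle(B,7.00) ∩ circle(D,6.00): a=3.6496, h=5.9733
  candidates: C₊=(4.6880,5.9919) cross=18.423; C₋=(6.4306,-5.8269) cross=-18.423
  mode + wants cross > 0 → take C=(4.6880,5.9919) (cross=18.423)
ex = (C−B)/|BC| = (0.3913,0.9203); ey = (-0.9203,0.3913)
P = B + -0.95·ex + -1.17·ey = (2.6537,-1.7820)

2.65 -1.78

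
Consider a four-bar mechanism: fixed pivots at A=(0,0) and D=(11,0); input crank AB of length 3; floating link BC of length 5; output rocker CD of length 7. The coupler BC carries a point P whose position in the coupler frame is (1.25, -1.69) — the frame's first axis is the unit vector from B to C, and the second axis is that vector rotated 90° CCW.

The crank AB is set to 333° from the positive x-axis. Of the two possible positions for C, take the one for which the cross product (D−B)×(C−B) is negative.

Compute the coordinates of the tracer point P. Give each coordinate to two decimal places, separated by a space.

A=(0,0), D=(11.00,0)
B = A + 3.00·(cos333°, sin333°) = (2.6730, -1.3620)
|BD| = 8.4376
circle(B,5.00) ∩ circle(D,7.00): a=2.7966, h=4.1448
  candidates: C₊=(4.7639,3.1798) cross=34.972; C₋=(6.1020,-5.0009) cross=-34.972
  mode - wants cross < 0 → take C=(6.1020,-5.0009) (cross=-34.972)
ex = (C−B)/|BC| = (0.6858,-0.7278); ey = (0.7278,0.6858)
P = B + 1.25·ex + -1.69·ey = (2.3003,-3.4307)

2.30 -3.43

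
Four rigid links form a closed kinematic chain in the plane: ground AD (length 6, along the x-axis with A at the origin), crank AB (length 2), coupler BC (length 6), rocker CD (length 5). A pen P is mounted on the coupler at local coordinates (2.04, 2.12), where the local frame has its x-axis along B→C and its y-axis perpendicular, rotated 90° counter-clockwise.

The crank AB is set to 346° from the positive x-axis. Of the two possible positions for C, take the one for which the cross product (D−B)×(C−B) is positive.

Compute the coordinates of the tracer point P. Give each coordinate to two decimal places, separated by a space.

1.01 2.31

A=(0,0), D=(6.00,0)
B = A + 2.00·(cos346°, sin346°) = (1.9406, -0.4838)
|BD| = 4.0881
circle(B,6.00) ∩ circle(D,5.00): a=3.3894, h=4.9509
  candidates: C₊=(4.7202,4.8334) cross=20.240; C₋=(5.8922,-4.9988) cross=-20.240
  mode + wants cross > 0 → take C=(4.7202,4.8334) (cross=20.240)
ex = (C−B)/|BC| = (0.4633,0.8862); ey = (-0.8862,0.4633)
P = B + 2.04·ex + 2.12·ey = (1.0069,2.3062)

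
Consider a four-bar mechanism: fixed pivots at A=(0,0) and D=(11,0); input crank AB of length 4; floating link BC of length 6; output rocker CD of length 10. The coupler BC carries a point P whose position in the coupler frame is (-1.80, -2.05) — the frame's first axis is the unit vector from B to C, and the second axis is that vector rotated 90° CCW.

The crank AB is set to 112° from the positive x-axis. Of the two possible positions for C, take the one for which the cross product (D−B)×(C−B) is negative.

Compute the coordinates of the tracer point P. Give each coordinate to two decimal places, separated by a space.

A=(0,0), D=(11.00,0)
B = A + 4.00·(cos112°, sin112°) = (-1.4984, 3.7087)
|BD| = 13.0371
circle(B,6.00) ∩ circle(D,10.00): a=4.0640, h=4.4141
  candidates: C₊=(3.6534,6.7843) cross=57.546; C₋=(1.1420,-1.6791) cross=-57.546
  mode - wants cross < 0 → take C=(1.1420,-1.6791) (cross=-57.546)
ex = (C−B)/|BC| = (0.4401,-0.8980); ey = (0.8980,0.4401)
P = B + -1.80·ex + -2.05·ey = (-4.1314,4.4229)

-4.13 4.42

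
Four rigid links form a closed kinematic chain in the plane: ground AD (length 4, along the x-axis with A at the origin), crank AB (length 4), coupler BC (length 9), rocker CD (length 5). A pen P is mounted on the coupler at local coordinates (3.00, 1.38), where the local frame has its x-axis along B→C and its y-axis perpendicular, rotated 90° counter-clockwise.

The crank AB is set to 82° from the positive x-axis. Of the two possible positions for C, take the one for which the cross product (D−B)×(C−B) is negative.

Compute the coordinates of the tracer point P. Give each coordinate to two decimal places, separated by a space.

2.58 1.35

A=(0,0), D=(4.00,0)
B = A + 4.00·(cos82°, sin82°) = (0.5567, 3.9611)
|BD| = 5.2485
circle(B,9.00) ∩ circle(D,5.00): a=7.9591, h=4.2015
  candidates: C₊=(8.9492,0.7107) cross=22.051; C₋=(2.6075,-4.8022) cross=-22.051
  mode - wants cross < 0 → take C=(2.6075,-4.8022) (cross=-22.051)
ex = (C−B)/|BC| = (0.2279,-0.9737); ey = (0.9737,0.2279)
P = B + 3.00·ex + 1.38·ey = (2.5840,1.3544)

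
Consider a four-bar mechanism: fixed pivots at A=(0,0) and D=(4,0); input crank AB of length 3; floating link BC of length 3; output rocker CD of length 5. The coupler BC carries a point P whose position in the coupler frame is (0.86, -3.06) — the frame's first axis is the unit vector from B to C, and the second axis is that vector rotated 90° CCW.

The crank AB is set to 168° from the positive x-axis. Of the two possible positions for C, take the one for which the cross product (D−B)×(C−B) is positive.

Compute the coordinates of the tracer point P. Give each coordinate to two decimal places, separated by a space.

A=(0,0), D=(4.00,0)
B = A + 3.00·(cos168°, sin168°) = (-2.9344, 0.6237)
|BD| = 6.9624
circle(B,3.00) ∩ circle(D,5.00): a=2.3322, h=1.8870
  candidates: C₊=(-0.4426,2.2942) cross=13.138; C₋=(-0.7807,-1.4646) cross=-13.138
  mode + wants cross > 0 → take C=(-0.4426,2.2942) (cross=13.138)
ex = (C−B)/|BC| = (0.8306,0.5568); ey = (-0.5568,0.8306)
P = B + 0.86·ex + -3.06·ey = (-0.5162,-1.4391)

-0.52 -1.44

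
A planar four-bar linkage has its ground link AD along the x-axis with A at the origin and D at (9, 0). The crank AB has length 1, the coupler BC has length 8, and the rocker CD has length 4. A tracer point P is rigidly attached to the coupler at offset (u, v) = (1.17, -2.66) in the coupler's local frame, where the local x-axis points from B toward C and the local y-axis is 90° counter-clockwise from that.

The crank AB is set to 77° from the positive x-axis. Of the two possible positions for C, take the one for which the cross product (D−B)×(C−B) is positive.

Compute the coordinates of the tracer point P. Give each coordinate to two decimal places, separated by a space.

A=(0,0), D=(9.00,0)
B = A + 1.00·(cos77°, sin77°) = (0.2250, 0.9744)
|BD| = 8.8290
circle(B,8.00) ∩ circle(D,4.00): a=7.1328, h=3.6226
  candidates: C₊=(7.7140,3.7876) cross=31.984; C₋=(6.9144,-3.4133) cross=-31.984
  mode + wants cross > 0 → take C=(7.7140,3.7876) (cross=31.984)
ex = (C−B)/|BC| = (0.9361,0.3517); ey = (-0.3517,0.9361)
P = B + 1.17·ex + -2.66·ey = (2.2556,-1.1043)

2.26 -1.10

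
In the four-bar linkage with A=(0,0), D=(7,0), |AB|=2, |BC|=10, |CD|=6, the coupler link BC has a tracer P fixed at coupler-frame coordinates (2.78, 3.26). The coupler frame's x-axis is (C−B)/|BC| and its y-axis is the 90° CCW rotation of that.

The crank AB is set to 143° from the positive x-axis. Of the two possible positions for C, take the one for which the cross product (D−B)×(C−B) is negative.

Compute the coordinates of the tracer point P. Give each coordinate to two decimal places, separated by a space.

2.67 1.57

A=(0,0), D=(7.00,0)
B = A + 2.00·(cos143°, sin143°) = (-1.5973, 1.2036)
|BD| = 8.6811
circle(B,10.00) ∩ circle(D,6.00): a=8.0267, h=5.9642
  candidates: C₊=(7.1789,5.9973) cross=51.776; C₋=(5.5250,-5.8159) cross=-51.776
  mode - wants cross < 0 → take C=(5.5250,-5.8159) (cross=-51.776)
ex = (C−B)/|BC| = (0.7122,-0.7020); ey = (0.7020,0.7122)
P = B + 2.78·ex + 3.26·ey = (2.6711,1.5741)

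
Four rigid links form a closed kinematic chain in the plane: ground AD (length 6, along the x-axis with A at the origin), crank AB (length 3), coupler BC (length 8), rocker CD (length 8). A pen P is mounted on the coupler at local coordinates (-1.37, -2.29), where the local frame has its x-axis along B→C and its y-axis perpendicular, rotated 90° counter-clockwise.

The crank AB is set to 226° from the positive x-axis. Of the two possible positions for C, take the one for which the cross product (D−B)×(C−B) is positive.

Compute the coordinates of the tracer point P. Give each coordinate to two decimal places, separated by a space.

A=(0,0), D=(6.00,0)
B = A + 3.00·(cos226°, sin226°) = (-2.0840, -2.1580)
|BD| = 8.3671
circle(B,8.00) ∩ circle(D,8.00): a=4.1835, h=6.8189
  candidates: C₊=(0.1993,5.5092) cross=57.055; C₋=(3.7167,-7.6673) cross=-57.055
  mode + wants cross > 0 → take C=(0.1993,5.5092) (cross=57.055)
ex = (C−B)/|BC| = (0.2854,0.9584); ey = (-0.9584,0.2854)
P = B + -1.37·ex + -2.29·ey = (-0.2802,-4.1246)

-0.28 -4.12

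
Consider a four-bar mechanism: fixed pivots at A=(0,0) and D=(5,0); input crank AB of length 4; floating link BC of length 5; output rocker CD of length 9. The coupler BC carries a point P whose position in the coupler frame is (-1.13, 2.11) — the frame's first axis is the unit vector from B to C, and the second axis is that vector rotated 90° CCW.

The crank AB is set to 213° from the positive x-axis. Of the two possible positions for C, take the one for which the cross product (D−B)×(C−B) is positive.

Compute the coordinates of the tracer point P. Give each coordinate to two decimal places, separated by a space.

-5.42 -3.39

A=(0,0), D=(5.00,0)
B = A + 4.00·(cos213°, sin213°) = (-3.3547, -2.1786)
|BD| = 8.6341
circle(B,5.00) ∩ circle(D,9.00): a=1.0741, h=4.8833
  candidates: C₊=(-3.5475,2.8177) cross=42.162; C₋=(-1.0832,-6.6328) cross=-42.162
  mode + wants cross > 0 → take C=(-3.5475,2.8177) (cross=42.162)
ex = (C−B)/|BC| = (-0.0386,0.9993); ey = (-0.9993,-0.0386)
P = B + -1.13·ex + 2.11·ey = (-5.4195,-3.3891)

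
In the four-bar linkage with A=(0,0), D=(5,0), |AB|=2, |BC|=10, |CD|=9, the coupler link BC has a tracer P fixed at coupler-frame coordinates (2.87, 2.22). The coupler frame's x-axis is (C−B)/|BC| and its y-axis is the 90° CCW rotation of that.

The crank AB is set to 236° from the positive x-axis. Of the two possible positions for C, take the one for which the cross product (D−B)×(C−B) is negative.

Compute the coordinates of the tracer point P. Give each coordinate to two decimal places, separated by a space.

2.46 -2.24

A=(0,0), D=(5.00,0)
B = A + 2.00·(cos236°, sin236°) = (-1.1184, -1.6581)
|BD| = 6.3391
circle(B,10.00) ∩ circle(D,9.00): a=4.6682, h=8.8435
  candidates: C₊=(1.0741,8.0986) cross=56.060; C₋=(5.7004,-8.9727) cross=-56.060
  mode - wants cross < 0 → take C=(5.7004,-8.9727) (cross=-56.060)
ex = (C−B)/|BC| = (0.6819,-0.7315); ey = (0.7315,0.6819)
P = B + 2.87·ex + 2.22·ey = (2.4625,-2.2436)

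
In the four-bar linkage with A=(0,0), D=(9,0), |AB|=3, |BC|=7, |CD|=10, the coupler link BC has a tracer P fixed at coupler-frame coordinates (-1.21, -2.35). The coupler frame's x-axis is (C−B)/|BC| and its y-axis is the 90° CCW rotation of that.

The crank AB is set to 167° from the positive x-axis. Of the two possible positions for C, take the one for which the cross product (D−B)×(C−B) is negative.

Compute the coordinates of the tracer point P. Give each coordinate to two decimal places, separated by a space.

-5.56 0.55

A=(0,0), D=(9.00,0)
B = A + 3.00·(cos167°, sin167°) = (-2.9231, 0.6749)
|BD| = 11.9422
circle(B,7.00) ∩ circle(D,10.00): a=3.8358, h=5.8555
  candidates: C₊=(1.2375,6.3042) cross=69.927; C₋=(0.5757,-5.3880) cross=-69.927
  mode - wants cross < 0 → take C=(0.5757,-5.3880) (cross=-69.927)
ex = (C−B)/|BC| = (0.4998,-0.8661); ey = (0.8661,0.4998)
P = B + -1.21·ex + -2.35·ey = (-5.5633,0.5483)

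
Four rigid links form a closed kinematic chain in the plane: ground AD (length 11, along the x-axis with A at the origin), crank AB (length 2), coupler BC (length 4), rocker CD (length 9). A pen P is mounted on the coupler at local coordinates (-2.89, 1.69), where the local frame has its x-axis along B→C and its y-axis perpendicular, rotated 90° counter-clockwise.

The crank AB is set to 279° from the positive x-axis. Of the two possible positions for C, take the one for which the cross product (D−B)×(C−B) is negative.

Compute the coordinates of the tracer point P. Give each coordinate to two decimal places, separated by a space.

A=(0,0), D=(11.00,0)
B = A + 2.00·(cos279°, sin279°) = (0.3129, -1.9754)
|BD| = 10.8682
circle(B,4.00) ∩ circle(D,9.00): a=2.4437, h=3.1668
  candidates: C₊=(2.1403,1.5828) cross=34.417; C₋=(3.2914,-4.6452) cross=-34.417
  mode - wants cross < 0 → take C=(3.2914,-4.6452) (cross=-34.417)
ex = (C−B)/|BC| = (0.7446,-0.6675); ey = (0.6675,0.7446)
P = B + -2.89·ex + 1.69·ey = (-0.7111,1.2120)

-0.71 1.21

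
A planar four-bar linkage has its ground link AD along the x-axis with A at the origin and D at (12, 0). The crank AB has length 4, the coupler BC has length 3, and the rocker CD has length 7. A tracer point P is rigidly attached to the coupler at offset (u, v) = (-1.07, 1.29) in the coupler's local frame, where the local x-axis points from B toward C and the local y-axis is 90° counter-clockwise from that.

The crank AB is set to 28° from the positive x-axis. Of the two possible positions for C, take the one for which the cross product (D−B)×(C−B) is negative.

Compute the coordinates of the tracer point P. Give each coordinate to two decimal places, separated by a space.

4.11 3.45

A=(0,0), D=(12.00,0)
B = A + 4.00·(cos28°, sin28°) = (3.5318, 1.8779)
|BD| = 8.6739
circle(B,3.00) ∩ circle(D,7.00): a=2.0312, h=2.2078
  candidates: C₊=(5.9928,3.5935) cross=19.150; C₋=(5.0368,-0.7173) cross=-19.150
  mode - wants cross < 0 → take C=(5.0368,-0.7173) (cross=-19.150)
ex = (C−B)/|BC| = (0.5017,-0.8651); ey = (0.8651,0.5017)
P = B + -1.07·ex + 1.29·ey = (4.1109,3.4507)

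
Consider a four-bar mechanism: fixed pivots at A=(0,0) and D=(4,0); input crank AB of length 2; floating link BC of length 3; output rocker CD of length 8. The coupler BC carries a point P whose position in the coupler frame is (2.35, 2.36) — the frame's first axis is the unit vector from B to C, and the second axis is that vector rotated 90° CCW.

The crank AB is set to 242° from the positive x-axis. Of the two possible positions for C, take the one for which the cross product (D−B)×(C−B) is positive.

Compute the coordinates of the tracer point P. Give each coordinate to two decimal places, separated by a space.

A=(0,0), D=(4.00,0)
B = A + 2.00·(cos242°, sin242°) = (-0.9389, -1.7659)
|BD| = 5.2451
circle(B,3.00) ∩ circle(D,8.00): a=-2.6204, h=1.4607
  candidates: C₊=(-3.8981,-1.2727) cross=7.662; C₋=(-2.9146,-4.0235) cross=-7.662
  mode + wants cross > 0 → take C=(-3.8981,-1.2727) (cross=7.662)
ex = (C−B)/|BC| = (-0.9864,0.1644); ey = (-0.1644,-0.9864)
P = B + 2.35·ex + 2.36·ey = (-3.6450,-3.7074)

-3.64 -3.71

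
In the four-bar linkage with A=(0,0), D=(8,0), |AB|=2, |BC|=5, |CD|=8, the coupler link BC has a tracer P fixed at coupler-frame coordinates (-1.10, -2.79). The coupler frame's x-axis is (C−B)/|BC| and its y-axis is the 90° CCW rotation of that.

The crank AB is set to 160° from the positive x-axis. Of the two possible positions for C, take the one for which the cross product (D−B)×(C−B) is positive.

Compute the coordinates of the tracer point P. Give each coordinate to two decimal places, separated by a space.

A=(0,0), D=(8.00,0)
B = A + 2.00·(cos160°, sin160°) = (-1.8794, 0.6840)
|BD| = 9.9030
circle(B,5.00) ∩ circle(D,8.00): a=2.9824, h=4.0131
  candidates: C₊=(1.3731,4.4816) cross=39.742; C₋=(0.8187,-3.5255) cross=-39.742
  mode + wants cross > 0 → take C=(1.3731,4.4816) (cross=39.742)
ex = (C−B)/|BC| = (0.6505,0.7595); ey = (-0.7595,0.6505)
P = B + -1.10·ex + -2.79·ey = (-0.4759,-1.9663)

-0.48 -1.97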